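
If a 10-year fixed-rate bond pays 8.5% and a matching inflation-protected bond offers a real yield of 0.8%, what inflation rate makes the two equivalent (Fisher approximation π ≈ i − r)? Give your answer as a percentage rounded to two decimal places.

π ≈ i − r = 8.5% − 0.8% → 7.70%.

7.70%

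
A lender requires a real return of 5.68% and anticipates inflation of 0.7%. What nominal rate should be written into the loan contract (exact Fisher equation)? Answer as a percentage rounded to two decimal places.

(1 + i) = (1 + r)(1 + π) = 1.05680 × 1.00700 = 1.0641976
i = 1.0641976 − 1, so the required nominal rate is 6.42%.

6.42%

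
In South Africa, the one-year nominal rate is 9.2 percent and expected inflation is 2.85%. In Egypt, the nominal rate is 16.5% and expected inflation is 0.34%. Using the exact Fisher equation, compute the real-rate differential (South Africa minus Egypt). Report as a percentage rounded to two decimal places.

-9.93%

South Africa: (1 + 0.0920)/(1 + 0.0285) − 1 = 6.1740%
Egypt: (1 + 0.1650)/(1 + 0.0034) − 1 = 16.1052%
Differential = 6.1740% − 16.1052% = -9.9312% → -9.93%.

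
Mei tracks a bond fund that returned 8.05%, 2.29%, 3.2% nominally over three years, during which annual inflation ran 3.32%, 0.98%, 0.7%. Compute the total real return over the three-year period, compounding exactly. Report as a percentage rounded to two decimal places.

Compound the nominal returns: 1.0805 × 1.0229 × 1.0320 = 1.140611.
Compound inflation: 1.0332 × 1.0098 × 1.0070 = 1.050629.
Deflate: 1.140611 / 1.050629 = 1.085646.
Total real return = 1.085646 − 1 → 8.56%.

8.56%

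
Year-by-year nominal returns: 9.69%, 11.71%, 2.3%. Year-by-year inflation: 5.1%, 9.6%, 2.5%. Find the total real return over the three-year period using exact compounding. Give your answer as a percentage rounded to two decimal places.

Nominal growth factor = 1.0969 × 1.1171 × 1.0230 = 1.253530
Price-level growth factor = 1.0510 × 1.0960 × 1.0250 = 1.180693
Real growth factor = 1.253530 / 1.180693 = 1.061690
Total real return = 1.061690 − 1 → 6.17%.

6.17%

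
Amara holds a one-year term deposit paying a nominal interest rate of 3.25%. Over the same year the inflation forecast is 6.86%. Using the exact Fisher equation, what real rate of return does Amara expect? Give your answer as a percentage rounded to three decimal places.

1 + r = 1.03250 / 1.06860 = 0.966217
r = 0.966217 − 1 = -3.3783%, i.e. -3.378%.

-3.378%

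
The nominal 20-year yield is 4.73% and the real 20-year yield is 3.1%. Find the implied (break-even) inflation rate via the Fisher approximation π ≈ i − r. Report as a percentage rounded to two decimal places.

1.63%

π ≈ i − r = 4.73% − 3.1% → 1.63%.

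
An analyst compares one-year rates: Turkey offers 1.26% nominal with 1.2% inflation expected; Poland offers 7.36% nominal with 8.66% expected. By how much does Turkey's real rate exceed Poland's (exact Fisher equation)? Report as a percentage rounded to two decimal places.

1.26%

Turkey: (1 + 0.0126)/(1 + 0.0120) − 1 = 0.0593%
Poland: (1 + 0.0736)/(1 + 0.0866) − 1 = -1.1964%
Differential = 0.0593% − (-1.1964%) = 1.2557% → 1.26%.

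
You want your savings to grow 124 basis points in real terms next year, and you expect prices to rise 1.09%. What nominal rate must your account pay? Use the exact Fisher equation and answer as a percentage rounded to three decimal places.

2.344%

(1 + i) = (1 + r)(1 + π) = 1.01240 × 1.01090 = 1.02343516
i = 1.02343516 − 1, so the required nominal rate is 2.344%.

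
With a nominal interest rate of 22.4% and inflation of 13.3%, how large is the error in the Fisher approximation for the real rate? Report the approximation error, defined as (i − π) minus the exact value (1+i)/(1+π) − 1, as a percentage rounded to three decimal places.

1.068%

Approximate: r ≈ 22.400% − 13.300% = 9.1000%
Exact: (1 + 0.2240)/(1 + 0.1330) − 1 = 8.0318%
Error = 9.1000% − 8.0318% = 1.0682% → 1.068%.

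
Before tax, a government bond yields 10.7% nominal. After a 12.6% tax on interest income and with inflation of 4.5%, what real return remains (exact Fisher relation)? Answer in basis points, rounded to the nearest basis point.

After-tax nominal return = 10.7% × (1 − 0.126) = 9.3518%.
1 + r = 1.093518 / 1.04500 = 1.046429
After-tax real rate = 1.046429 − 1 → 464 basis points.

464 basis points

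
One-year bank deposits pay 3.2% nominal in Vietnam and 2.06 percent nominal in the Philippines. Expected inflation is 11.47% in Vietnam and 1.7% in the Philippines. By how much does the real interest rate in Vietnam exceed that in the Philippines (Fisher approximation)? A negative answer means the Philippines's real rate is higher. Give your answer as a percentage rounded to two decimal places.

-8.63%

Vietnam: 3.2% − 11.47% = -8.270%
The Philippines: 2.06% − 1.7% = 0.360%
Differential = -8.630% → -8.63%.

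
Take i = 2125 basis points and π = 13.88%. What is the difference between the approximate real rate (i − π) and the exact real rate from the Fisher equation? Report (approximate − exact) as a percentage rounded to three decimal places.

Approximate: r ≈ 21.250% − 13.880% = 7.3700%
Exact: (1 + 0.2125)/(1 + 0.1388) − 1 = 6.4717%
Error = 7.3700% − 6.4717% = 0.8983% → 0.898%.

0.898%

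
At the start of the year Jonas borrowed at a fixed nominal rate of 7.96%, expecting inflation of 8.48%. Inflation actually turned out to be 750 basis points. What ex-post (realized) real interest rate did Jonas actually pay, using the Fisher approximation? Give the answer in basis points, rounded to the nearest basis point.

Ex-post: 7.96% − 7.5% = 0.460%
So the realized real rate is 46 basis points.

46 basis points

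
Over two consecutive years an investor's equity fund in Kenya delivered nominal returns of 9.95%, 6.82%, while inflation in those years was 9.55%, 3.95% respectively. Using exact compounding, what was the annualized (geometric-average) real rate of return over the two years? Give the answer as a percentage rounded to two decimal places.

Nominal growth factor = 1.0995 × 1.0682 = 1.17448590
Price-level growth factor = 1.0955 × 1.0395 = 1.13877225
Real growth factor = 1.17448590 / 1.13877225 = 1.03136154
Annualized real rate = 1.03136154^(1/2) − 1 = 1.5560% → 1.56%.

1.56%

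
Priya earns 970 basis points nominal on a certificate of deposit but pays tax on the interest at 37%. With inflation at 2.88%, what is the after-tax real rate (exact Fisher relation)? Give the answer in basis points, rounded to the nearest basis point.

After-tax nominal return = 9.7% × (1 − 0.37) = 6.1110%.
1 + r = 1.06111 / 1.02880 = 1.031406
After-tax real rate = 1.031406 − 1 → 314 basis points.

314 basis points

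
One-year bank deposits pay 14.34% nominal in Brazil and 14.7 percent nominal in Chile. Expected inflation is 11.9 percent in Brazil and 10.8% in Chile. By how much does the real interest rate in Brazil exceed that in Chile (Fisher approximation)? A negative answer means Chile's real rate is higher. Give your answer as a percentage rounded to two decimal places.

-1.46%

Brazil: 14.34% − 11.9% = 2.440%
Chile: 14.7% − 10.8% = 3.900%
Differential = -1.460% → -1.46%.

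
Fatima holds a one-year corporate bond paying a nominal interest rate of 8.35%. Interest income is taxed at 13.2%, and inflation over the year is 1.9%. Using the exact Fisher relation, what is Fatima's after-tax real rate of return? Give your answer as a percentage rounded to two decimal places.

After-tax nominal return = 8.35% × (1 − 0.132) = 7.2478%.
1 + r = 1.072478 / 1.01900 = 1.052481
After-tax real rate = 1.052481 − 1 → 5.25%.

5.25%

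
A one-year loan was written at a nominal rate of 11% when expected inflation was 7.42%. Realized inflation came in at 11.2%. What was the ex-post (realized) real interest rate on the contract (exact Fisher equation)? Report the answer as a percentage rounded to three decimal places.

-0.180%

Ex-post: (1 + 0.1100)/(1 + 0.1120) − 1 = -0.1799%
So the realized real rate is -0.180%.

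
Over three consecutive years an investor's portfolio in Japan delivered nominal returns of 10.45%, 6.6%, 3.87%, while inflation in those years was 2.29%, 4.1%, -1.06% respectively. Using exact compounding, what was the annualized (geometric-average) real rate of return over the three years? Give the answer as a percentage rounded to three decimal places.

5.096%

Compound the nominal returns: 1.1045 × 1.0660 × 1.0387 = 1.22296226.
Compound inflation: 1.0229 × 1.0410 × 0.9894 = 1.05355161.
Deflate: 1.22296226 / 1.05355161 = 1.16079958.
Annualized real rate = 1.16079958^(1/3) − 1 = 5.0959% → 5.096%.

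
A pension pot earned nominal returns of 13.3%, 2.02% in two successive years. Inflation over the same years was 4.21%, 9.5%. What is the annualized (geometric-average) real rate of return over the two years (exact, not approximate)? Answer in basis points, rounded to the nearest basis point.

65 basis points

Nominal growth factor = 1.1330 × 1.0202 = 1.15588660
Price-level growth factor = 1.0421 × 1.0950 = 1.14109950
Real growth factor = 1.15588660 / 1.14109950 = 1.01295864
Annualized real rate = 1.01295864^(1/2) − 1 = 0.6458% → 65 basis points.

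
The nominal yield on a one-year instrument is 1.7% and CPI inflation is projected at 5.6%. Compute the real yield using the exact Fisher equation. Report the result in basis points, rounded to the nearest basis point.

By the Fisher relation, 1 + r = (1 + i)/(1 + π).
1 + r = 1.01700 / 1.05600 = 0.963068
r = 0.963068 − 1 = -3.6932%, i.e. -369 basis points.

-369 basis points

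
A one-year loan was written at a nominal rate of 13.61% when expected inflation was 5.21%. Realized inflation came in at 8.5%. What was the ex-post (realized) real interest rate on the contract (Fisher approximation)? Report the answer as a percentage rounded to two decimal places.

Ex-post: 13.61% − 8.5% = 5.110%
So the realized real rate is 5.11%.

5.11%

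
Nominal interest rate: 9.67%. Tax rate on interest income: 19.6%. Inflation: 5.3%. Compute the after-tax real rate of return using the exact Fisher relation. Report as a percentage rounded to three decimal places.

After-tax nominal return = 9.67% × (1 − 0.196) = 7.77468%.
1 + r = 1.0777468 / 1.05300 = 1.023501
After-tax real rate = 1.023501 − 1 → 2.350%.

2.350%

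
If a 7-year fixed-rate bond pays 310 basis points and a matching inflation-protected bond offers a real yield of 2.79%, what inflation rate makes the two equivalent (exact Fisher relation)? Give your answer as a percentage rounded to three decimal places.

(1 + π) = (1 + i)/(1 + r) = 1.03100 / 1.02790 = 1.003016
Break-even inflation = 1.003016 − 1 → 0.302%.

0.302%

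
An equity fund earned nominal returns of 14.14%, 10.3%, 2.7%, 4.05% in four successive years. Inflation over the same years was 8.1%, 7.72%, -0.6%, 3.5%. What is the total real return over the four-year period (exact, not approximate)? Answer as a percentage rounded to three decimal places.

12.299%

Nominal growth factor = 1.1414 × 1.1030 × 1.0270 × 1.0405 = 1.345321
Price-level growth factor = 1.0810 × 1.0772 × 0.9940 × 1.0350 = 1.197978
Real growth factor = 1.345321 / 1.197978 = 1.122993
Total real return = 1.122993 − 1 → 12.299%.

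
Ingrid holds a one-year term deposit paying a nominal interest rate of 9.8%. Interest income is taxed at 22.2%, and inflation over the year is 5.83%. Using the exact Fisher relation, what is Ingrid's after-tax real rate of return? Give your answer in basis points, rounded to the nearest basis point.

170 basis points

After-tax nominal return = 9.8% × (1 − 0.222) = 7.6244%.
1 + r = 1.076244 / 1.05830 = 1.016955
After-tax real rate = 1.016955 − 1 → 170 basis points.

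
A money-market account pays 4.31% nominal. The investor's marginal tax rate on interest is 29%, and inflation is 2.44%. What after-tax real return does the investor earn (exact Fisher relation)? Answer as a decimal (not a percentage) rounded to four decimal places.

After-tax nominal return = 4.31% × (1 − 0.29) = 3.0601%.
1 + r = 1.030601 / 1.02440 = 1.006053
After-tax real rate = 1.006053 − 1 → 0.0061.

0.0061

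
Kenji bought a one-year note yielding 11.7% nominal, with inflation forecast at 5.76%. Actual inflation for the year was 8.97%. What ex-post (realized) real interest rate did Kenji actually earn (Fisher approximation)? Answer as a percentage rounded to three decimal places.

2.730%

Ex-post: 11.7% − 8.97% = 2.730%
So the realized real rate is 2.730%.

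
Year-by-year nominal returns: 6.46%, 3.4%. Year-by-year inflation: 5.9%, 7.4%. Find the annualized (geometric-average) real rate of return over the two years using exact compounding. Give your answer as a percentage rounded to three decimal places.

-1.621%

Compound the nominal returns: 1.0646 × 1.0340 = 1.10079640.
Compound inflation: 1.0590 × 1.0740 = 1.13736600.
Deflate: 1.10079640 / 1.13736600 = 0.96784711.
Annualized real rate = 0.96784711^(1/2) − 1 = -1.6208% → -1.621%.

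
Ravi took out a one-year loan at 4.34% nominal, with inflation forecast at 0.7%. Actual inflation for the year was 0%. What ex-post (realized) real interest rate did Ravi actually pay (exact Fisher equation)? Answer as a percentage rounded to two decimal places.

4.34%

Ex-post: (1 + 0.0434)/(1 + 0.0000) − 1 = 4.3400%
So the realized real rate is 4.34%.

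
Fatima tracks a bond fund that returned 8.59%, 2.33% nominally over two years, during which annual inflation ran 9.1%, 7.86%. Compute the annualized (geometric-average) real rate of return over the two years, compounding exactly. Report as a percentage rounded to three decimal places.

-2.825%

Compound the nominal returns: 1.0859 × 1.0233 = 1.11120147.
Compound inflation: 1.0910 × 1.0786 = 1.17675260.
Deflate: 1.11120147 / 1.17675260 = 0.94429489.
Annualized real rate = 0.94429489^(1/2) − 1 = -2.8252% → -2.825%.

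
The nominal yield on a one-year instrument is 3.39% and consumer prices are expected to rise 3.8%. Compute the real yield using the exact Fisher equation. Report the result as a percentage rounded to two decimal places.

-0.39%

By the Fisher identity, 1 + r = (1 + i)/(1 + π).
1 + r = 1.03390 / 1.03800 = 0.9960501
r = 0.9960501 − 1 = -0.39499%, i.e. -0.39%.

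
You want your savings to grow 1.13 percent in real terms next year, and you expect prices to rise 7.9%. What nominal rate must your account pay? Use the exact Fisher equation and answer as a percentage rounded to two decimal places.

9.12%

(1 + i) = (1 + r)(1 + π) = 1.01130 × 1.07900 = 1.0911927
i = 1.0911927 − 1, so the required nominal rate is 9.12%.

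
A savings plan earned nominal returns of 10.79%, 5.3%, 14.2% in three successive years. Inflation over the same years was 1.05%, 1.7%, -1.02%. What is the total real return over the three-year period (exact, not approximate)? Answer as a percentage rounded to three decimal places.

Compound the nominal returns: 1.1079 × 1.0530 × 1.1420 = 1.332279.
Compound inflation: 1.0105 × 1.0170 × 0.9898 = 1.017196.
Deflate: 1.332279 / 1.017196 = 1.309756.
Total real return = 1.309756 − 1 → 30.976%.

30.976%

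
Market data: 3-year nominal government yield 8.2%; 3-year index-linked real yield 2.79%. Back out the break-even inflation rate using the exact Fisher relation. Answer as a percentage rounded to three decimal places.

5.263%

(1 + π) = (1 + i)/(1 + r) = 1.08200 / 1.02790 = 1.052632
Break-even inflation = 1.052632 − 1 → 5.263%.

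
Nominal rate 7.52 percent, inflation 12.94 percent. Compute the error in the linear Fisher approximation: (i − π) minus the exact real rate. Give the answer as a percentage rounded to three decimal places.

-0.621%

Approximate: r ≈ 7.520% − 12.940% = -5.4200%
Exact: (1 + 0.0752)/(1 + 0.1294) − 1 = -4.7990%
Error = -5.4200% − (-4.7990%) = -0.6210% → -0.621%.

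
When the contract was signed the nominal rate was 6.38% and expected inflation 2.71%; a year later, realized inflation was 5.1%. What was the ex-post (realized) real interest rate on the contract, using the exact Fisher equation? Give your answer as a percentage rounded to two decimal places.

Ex-post: (1 + 0.0638)/(1 + 0.0510) − 1 = 1.2179%
So the realized real rate is 1.22%.

1.22%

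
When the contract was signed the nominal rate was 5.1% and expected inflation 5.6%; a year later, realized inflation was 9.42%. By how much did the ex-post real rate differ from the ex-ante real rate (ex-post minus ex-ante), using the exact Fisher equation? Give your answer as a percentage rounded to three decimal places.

Ex-ante: (1 + 0.0510)/(1 + 0.0560) − 1 = -0.4735%
Ex-post: (1 + 0.0510)/(1 + 0.0942) − 1 = -3.9481%
Difference (ex-post − ex-ante) = -3.4746% → -3.475%.

-3.475%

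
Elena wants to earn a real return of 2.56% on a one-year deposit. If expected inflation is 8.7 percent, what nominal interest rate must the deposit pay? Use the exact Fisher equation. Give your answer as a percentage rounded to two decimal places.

11.48%

(1 + i) = (1 + r)(1 + π) = 1.02560 × 1.08700 = 1.1148272
i = 1.1148272 − 1, so the required nominal rate is 11.48%.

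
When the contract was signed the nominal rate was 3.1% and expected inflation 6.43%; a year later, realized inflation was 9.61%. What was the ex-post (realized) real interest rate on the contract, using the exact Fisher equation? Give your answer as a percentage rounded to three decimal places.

Ex-post: (1 + 0.0310)/(1 + 0.0961) − 1 = -5.9392%
So the realized real rate is -5.939%.

-5.939%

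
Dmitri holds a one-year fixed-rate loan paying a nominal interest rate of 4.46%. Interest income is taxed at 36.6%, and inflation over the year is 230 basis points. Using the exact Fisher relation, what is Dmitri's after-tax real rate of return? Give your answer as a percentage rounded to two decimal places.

0.52%

After-tax nominal return = 4.46% × (1 − 0.366) = 2.82764%.
1 + r = 1.0282764 / 1.02300 = 1.005158
After-tax real rate = 1.005158 − 1 → 0.52%.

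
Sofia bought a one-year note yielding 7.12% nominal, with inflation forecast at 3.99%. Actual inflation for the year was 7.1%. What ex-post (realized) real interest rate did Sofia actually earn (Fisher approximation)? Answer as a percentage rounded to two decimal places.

Ex-post: 7.12% − 7.1% = 0.020%
So the realized real rate is 0.02%.

0.02%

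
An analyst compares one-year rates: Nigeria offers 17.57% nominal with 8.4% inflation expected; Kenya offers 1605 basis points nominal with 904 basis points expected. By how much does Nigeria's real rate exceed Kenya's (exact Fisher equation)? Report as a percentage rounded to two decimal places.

2.03%

Nigeria: (1 + 0.1757)/(1 + 0.0840) − 1 = 8.4594%
Kenya: (1 + 0.1605)/(1 + 0.0904) − 1 = 6.4288%
Differential = 8.4594% − 6.4288% = 2.0306% → 2.03%.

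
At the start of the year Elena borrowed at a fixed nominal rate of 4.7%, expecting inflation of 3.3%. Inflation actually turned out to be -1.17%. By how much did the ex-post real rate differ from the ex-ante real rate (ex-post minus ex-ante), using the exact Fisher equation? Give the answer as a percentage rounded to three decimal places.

Ex-ante: (1 + 0.0470)/(1 + 0.0330) − 1 = 1.3553%
Ex-post: (1 + 0.0470)/(1 − 0.0117) − 1 = 5.9395%
Difference (ex-post − ex-ante) = 4.5842% → 4.584%.

4.584%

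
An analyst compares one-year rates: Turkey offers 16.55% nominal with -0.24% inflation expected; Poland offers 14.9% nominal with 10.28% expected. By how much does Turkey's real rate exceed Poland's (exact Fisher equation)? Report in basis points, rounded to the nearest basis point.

1264 basis points

Turkey: (1 + 0.1655)/(1 − 0.0024) − 1 = 16.8304%
Poland: (1 + 0.1490)/(1 + 0.1028) − 1 = 4.1893%
Differential = 16.8304% − 4.1893% = 12.6411% → 1264 basis points.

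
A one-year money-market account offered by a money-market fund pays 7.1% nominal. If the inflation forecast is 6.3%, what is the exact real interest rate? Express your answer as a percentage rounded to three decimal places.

0.753%

1 + r = 1.07100 / 1.06300 = 1.007526
r = 1.007526 − 1 = 0.7526%, i.e. 0.753%.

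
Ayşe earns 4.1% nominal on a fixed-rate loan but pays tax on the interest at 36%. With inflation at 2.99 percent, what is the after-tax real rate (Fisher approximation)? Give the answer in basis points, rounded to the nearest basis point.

-37 basis points

After-tax nominal return = 4.1% × (1 − 0.36) = 2.6240%.
r ≈ 2.6240% − 2.99% → -37 basis points.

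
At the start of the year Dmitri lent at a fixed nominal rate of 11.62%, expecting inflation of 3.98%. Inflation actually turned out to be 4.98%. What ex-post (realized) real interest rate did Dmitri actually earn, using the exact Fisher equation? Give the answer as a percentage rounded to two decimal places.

6.33%

Ex-post: (1 + 0.1162)/(1 + 0.0498) − 1 = 6.32501%
So the realized real rate is 6.33%.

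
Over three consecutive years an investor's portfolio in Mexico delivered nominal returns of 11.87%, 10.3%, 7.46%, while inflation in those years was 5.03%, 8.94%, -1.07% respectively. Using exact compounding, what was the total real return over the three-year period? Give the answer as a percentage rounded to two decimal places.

17.14%

Nominal growth factor = 1.1187 × 1.1030 × 1.0746 = 1.325977
Price-level growth factor = 1.0503 × 1.0894 × 0.9893 = 1.131954
Real growth factor = 1.325977 / 1.131954 = 1.171405
Total real return = 1.171405 − 1 → 17.14%.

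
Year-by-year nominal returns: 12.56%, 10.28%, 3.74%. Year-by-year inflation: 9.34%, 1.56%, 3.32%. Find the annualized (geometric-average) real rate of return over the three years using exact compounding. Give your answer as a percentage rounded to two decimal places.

Compound the nominal returns: 1.1256 × 1.1028 × 1.0374 = 1.28773674.
Compound inflation: 1.0934 × 1.0156 × 1.0332 = 1.14732421.
Deflate: 1.28773674 / 1.14732421 = 1.12238260.
Annualized real rate = 1.12238260^(1/3) − 1 = 3.9235% → 3.92%.

3.92%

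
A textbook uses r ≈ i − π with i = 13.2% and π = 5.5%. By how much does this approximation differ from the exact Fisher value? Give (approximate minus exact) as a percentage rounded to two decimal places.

Approximate: r ≈ 13.200% − 5.500% = 7.7000%
Exact: (1 + 0.1320)/(1 + 0.0550) − 1 = 7.2986%
Error = 7.7000% − 7.2986% = 0.4014% → 0.40%.

0.40%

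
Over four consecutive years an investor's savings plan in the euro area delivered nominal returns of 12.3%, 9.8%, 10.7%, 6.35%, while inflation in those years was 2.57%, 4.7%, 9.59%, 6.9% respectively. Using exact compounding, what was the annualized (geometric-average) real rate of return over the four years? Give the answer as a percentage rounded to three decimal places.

Nominal growth factor = 1.1230 × 1.0980 × 1.1070 × 1.0635 = 1.4516676924
Price-level growth factor = 1.0257 × 1.0470 × 1.0959 × 1.0690 = 1.2581014687
Real growth factor = 1.4516676924 / 1.2581014687 = 1.1538558125
Annualized real rate = 1.1538558125^(1/4) − 1 = 3.642501% → 3.643%.

3.643%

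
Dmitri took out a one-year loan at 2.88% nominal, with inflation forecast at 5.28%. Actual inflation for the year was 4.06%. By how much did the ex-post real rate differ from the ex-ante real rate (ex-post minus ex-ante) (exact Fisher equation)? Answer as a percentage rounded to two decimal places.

Ex-ante: (1 + 0.0288)/(1 + 0.0528) − 1 = -2.2796%
Ex-post: (1 + 0.0288)/(1 + 0.0406) − 1 = -1.1340%
Difference (ex-post − ex-ante) = 1.1457% → 1.15%.

1.15%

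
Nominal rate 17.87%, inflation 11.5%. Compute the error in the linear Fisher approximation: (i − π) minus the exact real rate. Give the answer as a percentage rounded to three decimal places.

0.657%

Approximate: r ≈ 17.870% − 11.500% = 6.3700%
Exact: (1 + 0.1787)/(1 + 0.1150) − 1 = 5.7130%
Error = 6.3700% − 5.7130% = 0.6570% → 0.657%.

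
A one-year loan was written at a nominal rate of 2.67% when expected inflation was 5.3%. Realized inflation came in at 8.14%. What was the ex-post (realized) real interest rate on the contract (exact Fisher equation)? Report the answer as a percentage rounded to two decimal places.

-5.06%

Ex-post: (1 + 0.0267)/(1 + 0.0814) − 1 = -5.0583%
So the realized real rate is -5.06%.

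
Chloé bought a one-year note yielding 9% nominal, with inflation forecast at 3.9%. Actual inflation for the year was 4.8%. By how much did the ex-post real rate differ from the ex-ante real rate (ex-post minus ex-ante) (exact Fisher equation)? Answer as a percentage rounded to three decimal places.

Ex-ante: (1 + 0.0900)/(1 + 0.0390) − 1 = 4.9086%
Ex-post: (1 + 0.0900)/(1 + 0.0480) − 1 = 4.0076%
Difference (ex-post − ex-ante) = -0.9009% → -0.901%.

-0.901%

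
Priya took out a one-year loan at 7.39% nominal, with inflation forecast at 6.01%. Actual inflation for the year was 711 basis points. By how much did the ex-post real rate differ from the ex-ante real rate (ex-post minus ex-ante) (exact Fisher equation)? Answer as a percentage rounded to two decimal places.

-1.04%

Ex-ante: (1 + 0.0739)/(1 + 0.0601) − 1 = 1.3018%
Ex-post: (1 + 0.0739)/(1 + 0.0711) − 1 = 0.2614%
Difference (ex-post − ex-ante) = -1.0404% → -1.04%.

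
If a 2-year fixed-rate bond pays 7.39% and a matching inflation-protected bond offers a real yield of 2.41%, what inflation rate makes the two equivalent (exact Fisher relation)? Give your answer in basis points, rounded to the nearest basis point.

(1 + π) = (1 + i)/(1 + r) = 1.07390 / 1.02410 = 1.048628
Break-even inflation = 1.048628 − 1 → 486 basis points.

486 basis points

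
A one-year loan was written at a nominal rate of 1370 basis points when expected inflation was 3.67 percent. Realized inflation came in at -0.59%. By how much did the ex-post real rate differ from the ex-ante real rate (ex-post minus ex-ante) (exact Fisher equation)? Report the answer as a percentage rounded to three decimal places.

4.700%

Ex-ante: (1 + 0.1370)/(1 + 0.0367) − 1 = 9.6749%
Ex-post: (1 + 0.1370)/(1 − 0.0059) − 1 = 14.3748%
Difference (ex-post − ex-ante) = 4.6999% → 4.700%.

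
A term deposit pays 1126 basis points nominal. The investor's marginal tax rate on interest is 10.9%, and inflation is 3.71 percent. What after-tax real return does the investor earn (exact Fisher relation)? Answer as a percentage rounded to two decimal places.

After-tax nominal return = 11.26% × (1 − 0.109) = 10.03266%.
1 + r = 1.1003266 / 1.03710 = 1.060965
After-tax real rate = 1.060965 − 1 → 6.10%.

6.10%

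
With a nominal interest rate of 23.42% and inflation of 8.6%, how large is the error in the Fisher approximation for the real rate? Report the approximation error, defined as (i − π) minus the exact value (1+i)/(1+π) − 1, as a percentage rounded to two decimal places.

1.17%

Approximate: r ≈ 23.420% − 8.600% = 14.8200%
Exact: (1 + 0.2342)/(1 + 0.0860) − 1 = 13.6464%
Error = 14.8200% − 13.6464% = 1.1736% → 1.17%.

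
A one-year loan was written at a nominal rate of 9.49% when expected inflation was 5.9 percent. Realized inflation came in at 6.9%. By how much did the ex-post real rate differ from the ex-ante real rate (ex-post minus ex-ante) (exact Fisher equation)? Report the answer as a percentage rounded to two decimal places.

-0.97%

Ex-ante: (1 + 0.0949)/(1 + 0.0590) − 1 = 3.3900%
Ex-post: (1 + 0.0949)/(1 + 0.0690) − 1 = 2.4228%
Difference (ex-post − ex-ante) = -0.9672% → -0.97%.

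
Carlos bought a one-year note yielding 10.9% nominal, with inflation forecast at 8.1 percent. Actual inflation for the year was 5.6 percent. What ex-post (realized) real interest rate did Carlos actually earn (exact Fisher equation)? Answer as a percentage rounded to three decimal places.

Ex-post: (1 + 0.1090)/(1 + 0.0560) − 1 = 5.0189%
So the realized real rate is 5.019%.

5.019%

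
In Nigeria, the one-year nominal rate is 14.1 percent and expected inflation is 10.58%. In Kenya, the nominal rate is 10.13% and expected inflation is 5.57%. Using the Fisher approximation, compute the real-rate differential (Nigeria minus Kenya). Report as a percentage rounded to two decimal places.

-1.04%

Nigeria: 14.1% − 10.58% = 3.520%
Kenya: 10.13% − 5.57% = 4.560%
Differential = -1.040% → -1.04%.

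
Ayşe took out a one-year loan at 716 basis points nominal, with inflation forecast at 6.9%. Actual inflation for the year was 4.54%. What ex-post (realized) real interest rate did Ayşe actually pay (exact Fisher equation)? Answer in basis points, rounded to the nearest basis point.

251 basis points

Ex-post: (1 + 0.0716)/(1 + 0.0454) − 1 = 2.5062%
So the realized real rate is 251 basis points.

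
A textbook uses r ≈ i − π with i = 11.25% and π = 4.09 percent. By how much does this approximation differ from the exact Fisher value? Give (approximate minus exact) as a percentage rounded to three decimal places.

Approximate: r ≈ 11.250% − 4.090% = 7.1600%
Exact: (1 + 0.1125)/(1 + 0.0409) − 1 = 6.8787%
Error = 7.1600% − 6.8787% = 0.2813% → 0.281%.

0.281%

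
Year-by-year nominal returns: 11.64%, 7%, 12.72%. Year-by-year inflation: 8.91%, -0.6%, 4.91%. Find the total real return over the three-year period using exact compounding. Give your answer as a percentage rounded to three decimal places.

18.559%

Nominal growth factor = 1.1164 × 1.0700 × 1.1272 = 1.346495
Price-level growth factor = 1.0891 × 0.9940 × 1.0491 = 1.135719
Real growth factor = 1.346495 / 1.135719 = 1.185587
Total real return = 1.185587 − 1 → 18.559%.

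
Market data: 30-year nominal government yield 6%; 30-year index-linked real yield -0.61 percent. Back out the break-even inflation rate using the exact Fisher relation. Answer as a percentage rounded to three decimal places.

(1 + π) = (1 + i)/(1 + r) = 1.06000 / 0.99390 = 1.066506
Break-even inflation = 1.066506 − 1 → 6.651%.

6.651%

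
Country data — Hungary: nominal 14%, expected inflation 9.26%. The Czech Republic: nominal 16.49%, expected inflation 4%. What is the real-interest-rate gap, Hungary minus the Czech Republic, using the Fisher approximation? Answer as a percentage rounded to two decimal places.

Hungary: 14% − 9.26% = 4.740%
The Czech Republic: 16.49% − 4% = 12.490%
Differential = -7.750% → -7.75%.

-7.75%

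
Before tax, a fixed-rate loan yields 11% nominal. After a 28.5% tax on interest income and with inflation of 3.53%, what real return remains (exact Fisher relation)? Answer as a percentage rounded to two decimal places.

4.19%

After-tax nominal return = 11% × (1 − 0.285) = 7.8650%.
1 + r = 1.07865 / 1.03530 = 1.041872
After-tax real rate = 1.041872 − 1 → 4.19%.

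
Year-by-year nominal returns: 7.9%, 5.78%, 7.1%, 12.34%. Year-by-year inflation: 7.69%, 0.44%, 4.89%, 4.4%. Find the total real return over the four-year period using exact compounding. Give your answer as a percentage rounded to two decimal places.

Compound the nominal returns: 1.0790 × 1.0578 × 1.0710 × 1.1234 = 1.373248.
Compound inflation: 1.0769 × 1.0044 × 1.0489 × 1.0440 = 1.184450.
Deflate: 1.373248 / 1.184450 = 1.159397.
Total real return = 1.159397 − 1 → 15.94%.

15.94%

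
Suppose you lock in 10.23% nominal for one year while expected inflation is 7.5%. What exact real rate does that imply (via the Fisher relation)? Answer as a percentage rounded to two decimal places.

2.54%

By the Fisher relation, 1 + r = (1 + i)/(1 + π).
1 + r = 1.10230 / 1.07500 = 1.025395
r = 1.025395 − 1 = 2.5395%, i.e. 2.54%.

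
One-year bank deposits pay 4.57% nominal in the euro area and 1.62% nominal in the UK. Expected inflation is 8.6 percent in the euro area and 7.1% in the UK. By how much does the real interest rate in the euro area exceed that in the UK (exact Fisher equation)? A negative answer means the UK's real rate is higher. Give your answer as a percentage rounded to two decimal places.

The euro area: (1 + 0.0457)/(1 + 0.0860) − 1 = -3.7109%
The UK: (1 + 0.0162)/(1 + 0.0710) − 1 = -5.1167%
Differential = -3.7109% − (-5.1167%) = 1.4058% → 1.41%.

1.41%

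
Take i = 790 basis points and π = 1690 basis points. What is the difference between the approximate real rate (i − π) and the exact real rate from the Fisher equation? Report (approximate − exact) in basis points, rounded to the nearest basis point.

Approximate: r ≈ 7.900% − 16.900% = -9.0000%
Exact: (1 + 0.0790)/(1 + 0.1690) − 1 = -7.6989%
Error = -9.0000% − (-7.6989%) = -1.3011% → -130 basis points.

-130 basis points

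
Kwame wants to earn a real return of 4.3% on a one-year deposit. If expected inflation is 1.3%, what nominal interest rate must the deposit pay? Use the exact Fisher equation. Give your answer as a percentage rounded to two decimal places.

5.66%

(1 + i) = (1 + r)(1 + π) = 1.04300 × 1.01300 = 1.056559
i = 1.056559 − 1, so the required nominal rate is 5.66%.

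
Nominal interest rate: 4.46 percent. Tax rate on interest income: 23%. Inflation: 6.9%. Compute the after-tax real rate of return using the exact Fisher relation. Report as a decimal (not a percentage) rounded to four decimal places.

After-tax nominal return = 4.46% × (1 − 0.23) = 3.4342%.
1 + r = 1.034342 / 1.06900 = 0.967579
After-tax real rate = 0.967579 − 1 → -0.0324.

-0.0324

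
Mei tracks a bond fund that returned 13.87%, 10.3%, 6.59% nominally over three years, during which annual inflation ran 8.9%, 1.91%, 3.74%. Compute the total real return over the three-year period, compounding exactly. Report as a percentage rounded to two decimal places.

Nominal growth factor = 1.1387 × 1.1030 × 1.0659 = 1.338756
Price-level growth factor = 1.0890 × 1.0191 × 1.0374 = 1.151306
Real growth factor = 1.338756 / 1.151306 = 1.162814
Total real return = 1.162814 − 1 → 16.28%.

16.28%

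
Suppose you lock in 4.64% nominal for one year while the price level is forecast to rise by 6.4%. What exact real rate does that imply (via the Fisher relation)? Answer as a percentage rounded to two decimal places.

By the Fisher relation, 1 + r = (1 + i)/(1 + π).
1 + r = 1.04640 / 1.06400 = 0.983459
r = 0.983459 − 1 = -1.6541%, i.e. -1.65%.

-1.65%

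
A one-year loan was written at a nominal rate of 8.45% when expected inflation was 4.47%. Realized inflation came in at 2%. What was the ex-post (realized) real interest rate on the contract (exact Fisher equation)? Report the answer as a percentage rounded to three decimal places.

6.324%

Ex-post: (1 + 0.0845)/(1 + 0.0200) − 1 = 6.32353%
So the realized real rate is 6.324%.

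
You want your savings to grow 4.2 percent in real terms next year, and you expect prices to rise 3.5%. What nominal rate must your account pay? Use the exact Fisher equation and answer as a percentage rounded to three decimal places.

7.847%

(1 + i) = (1 + r)(1 + π) = 1.04200 × 1.03500 = 1.07847
i = 1.07847 − 1, so the required nominal rate is 7.847%.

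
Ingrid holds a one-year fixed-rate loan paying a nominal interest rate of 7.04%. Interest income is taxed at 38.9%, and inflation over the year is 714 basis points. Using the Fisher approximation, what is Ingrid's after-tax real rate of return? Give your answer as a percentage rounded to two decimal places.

-2.84%

After-tax nominal return = 7.04% × (1 − 0.389) = 4.30144%.
r ≈ 4.30144% − 7.14% → -2.84%.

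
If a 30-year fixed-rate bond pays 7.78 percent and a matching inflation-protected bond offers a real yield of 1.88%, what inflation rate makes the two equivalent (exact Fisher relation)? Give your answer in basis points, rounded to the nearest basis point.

579 basis points

(1 + π) = (1 + i)/(1 + r) = 1.07780 / 1.01880 = 1.057911
Break-even inflation = 1.057911 − 1 → 579 basis points.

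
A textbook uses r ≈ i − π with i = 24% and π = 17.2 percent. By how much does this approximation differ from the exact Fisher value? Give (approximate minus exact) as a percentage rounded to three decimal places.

0.998%

Approximate: r ≈ 24.000% − 17.200% = 6.8000%
Exact: (1 + 0.2400)/(1 + 0.1720) − 1 = 5.8020%
Error = 6.8000% − 5.8020% = 0.9980% → 0.998%.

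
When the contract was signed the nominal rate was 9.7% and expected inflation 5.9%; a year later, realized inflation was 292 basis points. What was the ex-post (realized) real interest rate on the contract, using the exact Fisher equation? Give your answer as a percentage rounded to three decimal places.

6.588%

Ex-post: (1 + 0.0970)/(1 + 0.0292) − 1 = 6.5876%
So the realized real rate is 6.588%.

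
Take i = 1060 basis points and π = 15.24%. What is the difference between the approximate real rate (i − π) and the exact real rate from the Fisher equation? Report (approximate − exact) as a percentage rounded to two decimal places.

Approximate: r ≈ 10.600% − 15.240% = -4.6400%
Exact: (1 + 0.1060)/(1 + 0.1524) − 1 = -4.0264%
Error = -4.6400% − (-4.0264%) = -0.6136% → -0.61%.

-0.61%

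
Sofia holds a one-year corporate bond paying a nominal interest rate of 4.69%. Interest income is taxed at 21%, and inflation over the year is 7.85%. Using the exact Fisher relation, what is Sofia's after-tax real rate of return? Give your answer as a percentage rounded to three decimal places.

After-tax nominal return = 4.69% × (1 − 0.21) = 3.7051%.
1 + r = 1.037051 / 1.07850 = 0.961568
After-tax real rate = 0.961568 − 1 → -3.843%.

-3.843%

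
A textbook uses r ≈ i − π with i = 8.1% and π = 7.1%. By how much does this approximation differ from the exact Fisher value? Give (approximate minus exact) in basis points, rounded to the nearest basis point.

7 basis points

Approximate: r ≈ 8.100% − 7.100% = 1.0000%
Exact: (1 + 0.0810)/(1 + 0.0710) − 1 = 0.9337%
Error = 1.0000% − 0.9337% = 0.0663% → 7 basis points.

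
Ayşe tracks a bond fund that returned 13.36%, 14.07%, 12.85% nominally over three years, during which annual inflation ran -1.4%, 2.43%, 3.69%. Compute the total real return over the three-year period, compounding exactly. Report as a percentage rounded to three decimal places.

Nominal growth factor = 1.1336 × 1.1407 × 1.1285 = 1.459261
Price-level growth factor = 0.9860 × 1.0243 × 1.0369 = 1.047227
Real growth factor = 1.459261 / 1.047227 = 1.393452
Total real return = 1.393452 − 1 → 39.345%.

39.345%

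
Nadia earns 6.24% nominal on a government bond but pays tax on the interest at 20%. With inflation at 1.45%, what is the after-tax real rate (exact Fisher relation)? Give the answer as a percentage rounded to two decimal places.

3.49%

After-tax nominal return = 6.24% × (1 − 0.2) = 4.9920%.
1 + r = 1.04992 / 1.01450 = 1.034914
After-tax real rate = 1.034914 − 1 → 3.49%.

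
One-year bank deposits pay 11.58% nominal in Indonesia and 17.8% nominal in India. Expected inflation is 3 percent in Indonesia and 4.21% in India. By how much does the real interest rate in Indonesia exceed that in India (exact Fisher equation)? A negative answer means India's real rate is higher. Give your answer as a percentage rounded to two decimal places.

-4.71%

Indonesia: (1 + 0.1158)/(1 + 0.0300) − 1 = 8.3301%
India: (1 + 0.1780)/(1 + 0.0421) − 1 = 13.0410%
Differential = 8.3301% − 13.0410% = -4.7109% → -4.71%.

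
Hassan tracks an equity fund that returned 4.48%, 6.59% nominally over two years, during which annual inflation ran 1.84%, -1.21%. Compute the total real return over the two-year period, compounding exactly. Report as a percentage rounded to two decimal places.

Compound the nominal returns: 1.0448 × 1.0659 = 1.113652.
Compound inflation: 1.0184 × 0.9879 = 1.006077.
Deflate: 1.113652 / 1.006077 = 1.106925.
Total real return = 1.106925 − 1 → 10.69%.

10.69%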